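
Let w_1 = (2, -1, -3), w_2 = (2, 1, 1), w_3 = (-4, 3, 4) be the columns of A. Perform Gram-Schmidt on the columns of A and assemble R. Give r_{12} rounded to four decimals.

r_{12} = 0.0000

w_1 = (2, -1, -3); ‖w_1‖ = 3.7417, so q_1 = (0.5345, -0.2673, -0.8018).
r_{12} = q_1·w_2 = 0.0000.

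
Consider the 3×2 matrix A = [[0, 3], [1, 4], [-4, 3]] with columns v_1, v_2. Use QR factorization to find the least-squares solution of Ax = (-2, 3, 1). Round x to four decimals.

x = (0.0739, 0.2821)

v_1 = (0, 1, -4); ‖v_1‖ = 4.1231, so e_1 = (0.0000, 0.2425, -0.9701).
e_1·v_2 = 0.0000·3 + 0.2425·4 + (-0.9701)·3 = -1.9403.
u_2 = v_2 + 1.9403·e_1 = (3.0000, 4.4706, 1.1176).
‖u_2‖ = 5.4987, so e_2 = (0.5456, 0.8130, 0.2033).
Qᵀb = (-0.2425, 1.5512).
Back-substitute: x_2 = 1.5512/5.4987 = 0.2821.
x_1 = (-0.2425 + 1.9403·0.2821)/4.1231 = 0.0739.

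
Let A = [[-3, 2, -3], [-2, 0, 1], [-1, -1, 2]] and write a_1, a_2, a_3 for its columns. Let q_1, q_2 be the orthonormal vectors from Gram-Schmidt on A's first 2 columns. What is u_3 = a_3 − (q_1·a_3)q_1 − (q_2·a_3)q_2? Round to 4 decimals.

u_3 = (-0.1333, 0.3333, -0.2667)

a_1 = (-3, -2, -1); ‖a_1‖ = 3.7417, so q_1 = (-0.8018, -0.5345, -0.2673).
q_1·a_2 = (-0.8018)·2 + (-0.5345)·0 + (-0.2673)·(-1) = -1.3363.
u_2 = a_2 + 1.3363·q_1 = (0.9286, -0.7143, -1.3571).
‖u_2‖ = 1.7928, so q_2 = (0.5179, -0.3984, -0.7570).
q_1·a_3 = (-0.8018)·(-3) + (-0.5345)·1 + (-0.2673)·2 = 1.3363; q_2·a_3 = 0.5179·(-3) + (-0.3984)·1 + (-0.7570)·2 = -3.4662.
u_3 = a_3 − 1.3363·q_1 + 3.4662·q_2 = (-0.1333, 0.3333, -0.2667).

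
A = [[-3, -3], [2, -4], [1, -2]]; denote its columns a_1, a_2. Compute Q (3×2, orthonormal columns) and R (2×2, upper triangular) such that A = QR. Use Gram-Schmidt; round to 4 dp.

a_1 = (-3, 2, 1); ‖a_1‖ = 3.7417, so q_1 = (-0.8018, 0.5345, 0.2673).
q_1·a_2 = (-0.8018)·(-3) + 0.5345·(-4) + 0.2673·(-2) = -0.2673.
u_2 = a_2 + 0.2673·q_1 = (-3.2143, -3.8571, -1.9286).
‖u_2‖ = 5.3785, so q_2 = (-0.5976, -0.7171, -0.3586).

Q = [[-0.8018, -0.5976], [0.5345, -0.7171], [0.2673, -0.3586]], R = [[3.7417, -0.2673], [0.0000, 5.3785]]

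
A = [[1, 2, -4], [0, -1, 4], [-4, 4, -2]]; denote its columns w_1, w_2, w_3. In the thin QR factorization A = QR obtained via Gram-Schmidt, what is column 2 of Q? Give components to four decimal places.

q_2 = (0.9175, -0.3249, 0.2294)

w_1 = (1, 0, -4); ‖w_1‖ = 4.1231, so q_1 = (0.2425, 0.0000, -0.9701).
q_1·w_2 = 0.2425·2 + 0.0000·(-1) + (-0.9701)·4 = -3.3955.
u_2 = w_2 + 3.3955·q_1 = (2.8235, -1.0000, 0.7059).
‖u_2‖ = 3.0774, so q_2 = (0.9175, -0.3249, 0.2294).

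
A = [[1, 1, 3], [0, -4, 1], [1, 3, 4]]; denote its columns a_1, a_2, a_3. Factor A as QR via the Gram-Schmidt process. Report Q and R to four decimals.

a_1 = (1, 0, 1); ‖a_1‖ = 1.4142, so e_1 = (0.7071, 0.0000, 0.7071).
e_1·a_2 = 0.7071·1 + 0.0000·(-4) + 0.7071·3 = 2.8284.
u_2 = a_2 − 2.8284·e_1 = (-1.0000, -4.0000, 1.0000).
‖u_2‖ = 4.2426, so e_2 = (-0.2357, -0.9428, 0.2357).
e_1·a_3 = 0.7071·3 + 0.0000·1 + 0.7071·4 = 4.9497; e_2·a_3 = (-0.2357)·3 + (-0.9428)·1 + 0.2357·4 = -0.7071.
u_3 = a_3 − 4.9497·e_1 + 0.7071·e_2 = (-0.6667, 0.3333, 0.6667).
‖u_3‖ = 1.0000, so e_3 = (-0.6667, 0.3333, 0.6667).

Q = [[0.7071, -0.2357, -0.6667], [0.0000, -0.9428, 0.3333], [0.7071, 0.2357, 0.6667]], R = [[1.4142, 2.8284, 4.9497], [0.0000, 4.2426, -0.7071], [0.0000, 0.0000, 1.0000]]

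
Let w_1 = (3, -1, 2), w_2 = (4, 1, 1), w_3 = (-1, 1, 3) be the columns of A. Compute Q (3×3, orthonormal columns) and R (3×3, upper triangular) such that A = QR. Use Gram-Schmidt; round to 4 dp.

e_1 = w_1/‖w_1‖ = (3, -1, 2)/3.7417 = (0.8018, -0.2673, 0.5345).
r_{12} = e_1·w_2 = 3.4744.
u_2 = w_2 − 3.4744·e_1 = (1.2143, 1.9286, -0.8571).
‖u_2‖ = 2.4349, so e_2 = (0.4987, 0.7921, -0.3520).
r_{13} = e_1·w_3 = 0.5345; r_{23} = e_2·w_3 = -0.7627.
u_3 = w_3 − 0.5345·e_1 + 0.7627·e_2 = (-1.0482, 1.7470, 2.4458).
‖u_3‖ = 3.1832, so e_3 = (-0.3293, 0.5488, 0.7683).

Q = [[0.8018, 0.4987, -0.3293], [-0.2673, 0.7921, 0.5488], [0.5345, -0.3520, 0.7683]], R = [[3.7417, 3.4744, 0.5345], [0.0000, 2.4349, -0.7627], [0.0000, 0.0000, 3.1832]]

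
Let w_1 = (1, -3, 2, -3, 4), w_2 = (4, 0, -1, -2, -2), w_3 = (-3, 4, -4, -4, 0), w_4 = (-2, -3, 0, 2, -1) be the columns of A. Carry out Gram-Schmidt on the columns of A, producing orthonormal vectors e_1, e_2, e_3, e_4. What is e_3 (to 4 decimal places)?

w_1 = (1, -3, 2, -3, 4); ‖w_1‖ = 6.2450, so e_1 = (0.1601, -0.4804, 0.3203, -0.4804, 0.6405).
e_1·w_2 = 0.1601·4 + (-0.4804)·0 + 0.3203·(-1) + (-0.4804)·(-2) + 0.6405·(-2) = 0.0000.
u_2 = w_2 + 0.0000·e_1 = (4.0000, 0.0000, -1.0000, -2.0000, -2.0000).
‖u_2‖ = 5.0000, so e_2 = (0.8000, 0.0000, -0.2000, -0.4000, -0.4000).
e_1·w_3 = 0.1601·(-3) + (-0.4804)·4 + 0.3203·(-4) + (-0.4804)·(-4) + 0.6405·0 = -1.7614; e_2·w_3 = 0.8000·(-3) + 0.0000·4 + (-0.2000)·(-4) + (-0.4000)·(-4) + (-0.4000)·0 = 0.0000.
u_3 = w_3 + 1.7614·e_1 + 0.0000·e_2 = (-2.7179, 3.1538, -3.4359, -4.8462, 1.1282).
‖u_3‖ = 7.3415, so e_3 = (-0.3702, 0.4296, -0.4680, -0.6601, 0.1537).

e_3 = (-0.3702, 0.4296, -0.4680, -0.6601, 0.1537)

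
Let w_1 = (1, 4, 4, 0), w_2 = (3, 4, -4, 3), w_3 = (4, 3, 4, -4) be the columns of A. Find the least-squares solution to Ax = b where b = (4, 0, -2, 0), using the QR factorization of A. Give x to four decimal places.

x = (-0.7361, 0.4912, 0.5881)

w_1 = (1, 4, 4, 0); ‖w_1‖ = 5.7446, so e_1 = (0.1741, 0.6963, 0.6963, 0.0000).
e_1·w_2 = 0.1741·3 + 0.6963·4 + 0.6963·(-4) + 0.0000·3 = 0.5222.
u_2 = w_2 − 0.5222·e_1 = (2.9091, 3.6364, -4.3636, 3.0000).
‖u_2‖ = 7.0518, so e_2 = (0.4125, 0.5157, -0.6188, 0.4254).
e_1·w_3 = 0.1741·4 + 0.6963·3 + 0.6963·4 + 0.0000·(-4) = 5.5705; e_2·w_3 = 0.4125·4 + 0.5157·3 + (-0.6188)·4 + 0.4254·(-4) = -0.9798.
u_3 = w_3 − 5.5705·e_1 + 0.9798·e_2 = (3.4345, -0.3736, -0.4851, -3.5832).
‖u_3‖ = 5.0010, so e_3 = (0.6868, -0.0747, -0.0970, -0.7165).
Qᵀb = (-0.6963, 2.8877, 2.9410).
Back-substitute: x_3 = 2.9410/5.0010 = 0.5881.
x_2 = (2.8877 + 0.9798·0.5881)/7.0518 = 0.4912.
x_1 = (-0.6963 − 0.5222·0.4912 − 5.5705·0.5881)/5.7446 = -0.7361.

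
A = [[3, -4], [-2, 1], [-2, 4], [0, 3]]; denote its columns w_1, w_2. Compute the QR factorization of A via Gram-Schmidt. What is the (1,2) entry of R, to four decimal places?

r_{12} = -5.3358

q_1 = w_1/‖w_1‖ = (3, -2, -2, 0)/4.1231 = (0.7276, -0.4851, -0.4851, 0.0000).
r_{12} = q_1·w_2 = -5.3358.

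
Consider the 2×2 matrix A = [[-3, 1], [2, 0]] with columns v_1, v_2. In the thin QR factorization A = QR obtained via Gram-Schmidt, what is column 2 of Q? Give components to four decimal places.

q_1 = v_1/‖v_1‖ = (-3, 2)/3.6056 = (-0.8321, 0.5547).
r_{12} = q_1·v_2 = -0.8321.
u_2 = v_2 + 0.8321·q_1 = (0.3077, 0.4615).
‖u_2‖ = 0.5547, so q_2 = (0.5547, 0.8321).

q_2 = (0.5547, 0.8321)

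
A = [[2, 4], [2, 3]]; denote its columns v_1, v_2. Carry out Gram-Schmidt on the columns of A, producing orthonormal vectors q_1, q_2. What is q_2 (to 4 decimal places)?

v_1 = (2, 2); ‖v_1‖ = 2.8284, so q_1 = (0.7071, 0.7071).
q_1·v_2 = 0.7071·4 + 0.7071·3 = 4.9497.
u_2 = v_2 − 4.9497·q_1 = (0.5000, -0.5000).
‖u_2‖ = 0.7071, so q_2 = (0.7071, -0.7071).

q_2 = (0.7071, -0.7071)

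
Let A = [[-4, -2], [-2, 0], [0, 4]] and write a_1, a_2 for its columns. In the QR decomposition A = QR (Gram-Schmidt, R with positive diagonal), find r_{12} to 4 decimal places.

r_{12} = 1.7889

a_1 = (-4, -2, 0); ‖a_1‖ = 4.4721, so e_1 = (-0.8944, -0.4472, 0.0000).
r_{12} = e_1·a_2 = 1.7889.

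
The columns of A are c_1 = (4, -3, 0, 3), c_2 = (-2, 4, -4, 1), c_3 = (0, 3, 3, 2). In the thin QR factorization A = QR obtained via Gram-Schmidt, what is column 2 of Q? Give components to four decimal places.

e_1 = c_1/‖c_1‖ = (4, -3, 0, 3)/5.8310 = (0.6860, -0.5145, 0.0000, 0.5145).
r_{12} = e_1·c_2 = -2.9155.
u_2 = c_2 + 2.9155·e_1 = (0.0000, 2.5000, -4.0000, 2.5000).
‖u_2‖ = 5.3385, so e_2 = (0.0000, 0.4683, -0.7493, 0.4683).

e_2 = (0.0000, 0.4683, -0.7493, 0.4683)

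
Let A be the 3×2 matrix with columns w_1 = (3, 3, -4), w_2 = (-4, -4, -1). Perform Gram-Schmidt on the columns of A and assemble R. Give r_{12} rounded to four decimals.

r_{12} = -3.4300

w_1 = (3, 3, -4); ‖w_1‖ = 5.8310, so q_1 = (0.5145, 0.5145, -0.6860).
r_{12} = q_1·w_2 = -3.4300.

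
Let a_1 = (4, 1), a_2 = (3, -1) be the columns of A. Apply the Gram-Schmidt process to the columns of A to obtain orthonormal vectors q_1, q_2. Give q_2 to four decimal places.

q_2 = (0.2425, -0.9701)

a_1 = (4, 1); ‖a_1‖ = 4.1231, so q_1 = (0.9701, 0.2425).
q_1·a_2 = 0.9701·3 + 0.2425·(-1) = 2.6679.
u_2 = a_2 − 2.6679·q_1 = (0.4118, -1.6471).
‖u_2‖ = 1.6977, so q_2 = (0.2425, -0.9701).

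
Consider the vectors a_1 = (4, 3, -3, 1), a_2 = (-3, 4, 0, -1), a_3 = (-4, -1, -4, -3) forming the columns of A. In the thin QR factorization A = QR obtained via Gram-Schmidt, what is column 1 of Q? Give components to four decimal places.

e_1 = (0.6761, 0.5071, -0.5071, 0.1690)

a_1 = (4, 3, -3, 1); ‖a_1‖ = 5.9161, so e_1 = (0.6761, 0.5071, -0.5071, 0.1690).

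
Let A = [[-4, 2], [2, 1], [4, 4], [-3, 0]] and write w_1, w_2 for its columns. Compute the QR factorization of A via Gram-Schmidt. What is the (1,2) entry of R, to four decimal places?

r_{12} = 1.4907

w_1 = (-4, 2, 4, -3); ‖w_1‖ = 6.7082, so q_1 = (-0.5963, 0.2981, 0.5963, -0.4472).
r_{12} = q_1·w_2 = 1.4907.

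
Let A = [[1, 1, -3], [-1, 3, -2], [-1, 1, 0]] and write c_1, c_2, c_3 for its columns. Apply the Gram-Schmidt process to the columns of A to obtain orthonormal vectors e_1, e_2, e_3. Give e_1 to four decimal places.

e_1 = (0.5774, -0.5774, -0.5774)

c_1 = (1, -1, -1); ‖c_1‖ = 1.7321, so e_1 = (0.5774, -0.5774, -0.5774).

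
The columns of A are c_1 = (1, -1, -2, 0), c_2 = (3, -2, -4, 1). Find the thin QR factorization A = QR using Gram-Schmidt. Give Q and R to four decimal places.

c_1 = (1, -1, -2, 0); ‖c_1‖ = 2.4495, so q_1 = (0.4082, -0.4082, -0.8165, 0.0000).
q_1·c_2 = 0.4082·3 + (-0.4082)·(-2) + (-0.8165)·(-4) + 0.0000·1 = 5.3072.
u_2 = c_2 − 5.3072·q_1 = (0.8333, 0.1667, 0.3333, 1.0000).
‖u_2‖ = 1.3540, so q_2 = (0.6155, 0.1231, 0.2462, 0.7385).

Q = [[0.4082, 0.6155], [-0.4082, 0.1231], [-0.8165, 0.2462], [0.0000, 0.7385]], R = [[2.4495, 5.3072], [0.0000, 1.3540]]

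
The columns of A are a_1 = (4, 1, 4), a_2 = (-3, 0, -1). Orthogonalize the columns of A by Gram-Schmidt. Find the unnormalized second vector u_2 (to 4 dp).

u_2 = (-1.0606, 0.4848, 0.9394)

a_1 = (4, 1, 4); ‖a_1‖ = 5.7446, so q_1 = (0.6963, 0.1741, 0.6963).
q_1·a_2 = 0.6963·(-3) + 0.1741·0 + 0.6963·(-1) = -2.7852.
u_2 = a_2 + 2.7852·q_1 = (-1.0606, 0.4848, 0.9394).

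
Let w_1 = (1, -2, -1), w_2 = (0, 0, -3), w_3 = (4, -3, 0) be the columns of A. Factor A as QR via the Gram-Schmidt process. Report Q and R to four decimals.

w_1 = (1, -2, -1); ‖w_1‖ = 2.4495, so e_1 = (0.4082, -0.8165, -0.4082).
e_1·w_2 = 0.4082·0 + (-0.8165)·0 + (-0.4082)·(-3) = 1.2247.
u_2 = w_2 − 1.2247·e_1 = (-0.5000, 1.0000, -2.5000).
‖u_2‖ = 2.7386, so e_2 = (-0.1826, 0.3651, -0.9129).
e_1·w_3 = 0.4082·4 + (-0.8165)·(-3) + (-0.4082)·0 = 4.0825; e_2·w_3 = (-0.1826)·4 + 0.3651·(-3) + (-0.9129)·0 = -1.8257.
u_3 = w_3 − 4.0825·e_1 + 1.8257·e_2 = (2.0000, 1.0000, 0.0000).
‖u_3‖ = 2.2361, so e_3 = (0.8944, 0.4472, 0.0000).

Q = [[0.4082, -0.1826, 0.8944], [-0.8165, 0.3651, 0.4472], [-0.4082, -0.9129, 0.0000]], R = [[2.4495, 1.2247, 4.0825], [0.0000, 2.7386, -1.8257], [0.0000, 0.0000, 2.2361]]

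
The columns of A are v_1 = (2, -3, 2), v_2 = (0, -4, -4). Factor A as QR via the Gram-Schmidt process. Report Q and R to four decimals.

q_1 = v_1/‖v_1‖ = (2, -3, 2)/4.1231 = (0.4851, -0.7276, 0.4851).
r_{12} = q_1·v_2 = 0.9701.
u_2 = v_2 − 0.9701·q_1 = (-0.4706, -3.2941, -4.4706).
‖u_2‖ = 5.5730, so q_2 = (-0.0844, -0.5911, -0.8022).

Q = [[0.4851, -0.0844], [-0.7276, -0.5911], [0.4851, -0.8022]], R = [[4.1231, 0.9701], [0.0000, 5.5730]]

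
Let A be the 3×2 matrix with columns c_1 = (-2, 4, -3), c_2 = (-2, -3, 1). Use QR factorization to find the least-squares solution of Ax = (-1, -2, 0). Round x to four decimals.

c_1 = (-2, 4, -3); ‖c_1‖ = 5.3852, so q_1 = (-0.3714, 0.7428, -0.5571).
q_1·c_2 = (-0.3714)·(-2) + 0.7428·(-3) + (-0.5571)·1 = -2.0426.
u_2 = c_2 + 2.0426·q_1 = (-2.7586, -1.4828, -0.1379).
‖u_2‖ = 3.1349, so q_2 = (-0.8800, -0.4730, -0.0440).
Qᵀb = (-1.1142, 1.8259).
Back-substitute: x_2 = 1.8259/3.1349 = 0.5825.
x_1 = (-1.1142 + 2.0426·0.5825)/5.3852 = 0.0140.

x = (0.0140, 0.5825)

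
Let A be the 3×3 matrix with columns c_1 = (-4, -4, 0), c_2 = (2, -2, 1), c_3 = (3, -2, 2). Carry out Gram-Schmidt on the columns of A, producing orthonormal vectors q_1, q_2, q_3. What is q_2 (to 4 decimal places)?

q_1 = c_1/‖c_1‖ = (-4, -4, 0)/5.6569 = (-0.7071, -0.7071, 0.0000).
r_{12} = q_1·c_2 = 0.0000.
u_2 = c_2 + 0.0000·q_1 = (2.0000, -2.0000, 1.0000).
‖u_2‖ = 3.0000, so q_2 = (0.6667, -0.6667, 0.3333).

q_2 = (0.6667, -0.6667, 0.3333)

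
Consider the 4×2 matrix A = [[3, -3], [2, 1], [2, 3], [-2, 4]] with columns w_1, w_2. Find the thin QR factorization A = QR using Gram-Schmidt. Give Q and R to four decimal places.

w_1 = (3, 2, 2, -2); ‖w_1‖ = 4.5826, so q_1 = (0.6547, 0.4364, 0.4364, -0.4364).
q_1·w_2 = 0.6547·(-3) + 0.4364·1 + 0.4364·3 + (-0.4364)·4 = -1.9640.
u_2 = w_2 + 1.9640·q_1 = (-1.7143, 1.8571, 3.8571, 3.1429).
‖u_2‖ = 5.5806, so q_2 = (-0.3072, 0.3328, 0.6912, 0.5632).

Q = [[0.6547, -0.3072], [0.4364, 0.3328], [0.4364, 0.6912], [-0.4364, 0.5632]], R = [[4.5826, -1.9640], [0.0000, 5.5806]]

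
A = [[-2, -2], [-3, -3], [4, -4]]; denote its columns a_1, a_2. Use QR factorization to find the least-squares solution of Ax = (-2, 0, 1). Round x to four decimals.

x = (0.2788, 0.0288)

q_1 = a_1/‖a_1‖ = (-2, -3, 4)/5.3852 = (-0.3714, -0.5571, 0.7428).
r_{12} = q_1·a_2 = -0.5571.
u_2 = a_2 + 0.5571·q_1 = (-2.2069, -3.3103, -3.5862).
‖u_2‖ = 5.3563, so q_2 = (-0.4120, -0.6180, -0.6695).
Qᵀb = (1.4856, 0.1545).
Back-substitute: x_2 = 0.1545/5.3563 = 0.0288.
x_1 = (1.4856 + 0.5571·0.0288)/5.3852 = 0.2788.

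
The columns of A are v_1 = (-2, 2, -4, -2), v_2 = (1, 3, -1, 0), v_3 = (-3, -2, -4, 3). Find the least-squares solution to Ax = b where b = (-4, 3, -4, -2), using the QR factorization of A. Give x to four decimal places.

q_1 = v_1/‖v_1‖ = (-2, 2, -4, -2)/5.2915 = (-0.3780, 0.3780, -0.7559, -0.3780).
r_{12} = q_1·v_2 = 1.5119.
u_2 = v_2 − 1.5119·q_1 = (1.5714, 2.4286, 0.1429, 0.5714).
‖u_2‖ = 2.9520, so q_2 = (0.5323, 0.8227, 0.0484, 0.1936).
r_{13} = q_1·v_3 = 2.2678; r_{23} = q_2·v_3 = -2.8552.
u_3 = v_3 − 2.2678·q_1 + 2.8552·q_2 = (-0.6230, -0.5082, -2.1475, 4.4098).
‖u_3‖ = 4.9704, so q_3 = (-0.1253, -0.1022, -0.4321, 0.8872).
Qᵀb = (6.4254, -0.2420, 0.1484).
Back-substitute: x_3 = 0.1484/4.9704 = 0.0299.
x_2 = (-0.2420 + 2.8552·0.0299)/2.9520 = -0.0531.
x_1 = (6.4254 − 1.5119·(-0.0531) − 2.2678·0.0299)/5.2915 = 1.2167.

x = (1.2167, -0.0531, 0.0299)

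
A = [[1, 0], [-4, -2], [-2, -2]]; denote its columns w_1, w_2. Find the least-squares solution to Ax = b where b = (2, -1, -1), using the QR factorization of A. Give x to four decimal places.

x = (0.6667, -0.5000)

e_1 = w_1/‖w_1‖ = (1, -4, -2)/4.5826 = (0.2182, -0.8729, -0.4364).
r_{12} = e_1·w_2 = 2.6186.
u_2 = w_2 − 2.6186·e_1 = (-0.5714, 0.2857, -0.8571).
‖u_2‖ = 1.0690, so e_2 = (-0.5345, 0.2673, -0.8018).
Qᵀb = (1.7457, -0.5345).
Back-substitute: x_2 = -0.5345/1.0690 = -0.5000.
x_1 = (1.7457 − 2.6186·(-0.5000))/4.5826 = 0.6667.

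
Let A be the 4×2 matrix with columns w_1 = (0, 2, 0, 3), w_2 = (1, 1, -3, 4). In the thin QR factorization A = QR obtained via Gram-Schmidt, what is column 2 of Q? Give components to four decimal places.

w_1 = (0, 2, 0, 3); ‖w_1‖ = 3.6056, so e_1 = (0.0000, 0.5547, 0.0000, 0.8321).
e_1·w_2 = 0.0000·1 + 0.5547·1 + 0.0000·(-3) + 0.8321·4 = 3.8829.
u_2 = w_2 − 3.8829·e_1 = (1.0000, -1.1538, -3.0000, 0.7692).
‖u_2‖ = 3.4530, so e_2 = (0.2896, -0.3342, -0.8688, 0.2228).

e_2 = (0.2896, -0.3342, -0.8688, 0.2228)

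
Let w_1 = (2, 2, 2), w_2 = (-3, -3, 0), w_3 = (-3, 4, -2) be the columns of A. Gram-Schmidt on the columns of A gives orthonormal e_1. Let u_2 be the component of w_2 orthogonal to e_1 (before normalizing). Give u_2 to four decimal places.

w_1 = (2, 2, 2); ‖w_1‖ = 3.4641, so e_1 = (0.5774, 0.5774, 0.5774).
e_1·w_2 = 0.5774·(-3) + 0.5774·(-3) + 0.5774·0 = -3.4641.
u_2 = w_2 + 3.4641·e_1 = (-1.0000, -1.0000, 2.0000).

u_2 = (-1.0000, -1.0000, 2.0000)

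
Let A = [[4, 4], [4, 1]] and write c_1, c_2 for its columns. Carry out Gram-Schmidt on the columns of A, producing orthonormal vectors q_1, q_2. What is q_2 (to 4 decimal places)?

q_2 = (0.7071, -0.7071)

q_1 = c_1/‖c_1‖ = (4, 4)/5.6569 = (0.7071, 0.7071).
r_{12} = q_1·c_2 = 3.5355.
u_2 = c_2 − 3.5355·q_1 = (1.5000, -1.5000).
‖u_2‖ = 2.1213, so q_2 = (0.7071, -0.7071).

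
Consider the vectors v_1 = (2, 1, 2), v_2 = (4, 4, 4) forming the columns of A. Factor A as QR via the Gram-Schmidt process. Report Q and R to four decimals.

Q = [[0.6667, -0.2357], [0.3333, 0.9428], [0.6667, -0.2357]], R = [[3.0000, 6.6667], [0.0000, 1.8856]]

v_1 = (2, 1, 2); ‖v_1‖ = 3.0000, so e_1 = (0.6667, 0.3333, 0.6667).
e_1·v_2 = 0.6667·4 + 0.3333·4 + 0.6667·4 = 6.6667.
u_2 = v_2 − 6.6667·e_1 = (-0.4444, 1.7778, -0.4444).
‖u_2‖ = 1.8856, so e_2 = (-0.2357, 0.9428, -0.2357).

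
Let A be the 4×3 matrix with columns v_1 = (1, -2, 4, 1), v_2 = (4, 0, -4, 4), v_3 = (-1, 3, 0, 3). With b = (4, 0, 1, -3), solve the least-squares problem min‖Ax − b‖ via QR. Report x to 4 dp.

e_1 = v_1/‖v_1‖ = (1, -2, 4, 1)/4.6904 = (0.2132, -0.4264, 0.8528, 0.2132).
r_{12} = e_1·v_2 = -1.7056.
u_2 = v_2 + 1.7056·e_1 = (4.3636, -0.7273, -2.5455, 4.3636).
‖u_2‖ = 6.7150, so e_2 = (0.6498, -0.1083, -0.3791, 0.6498).
r_{13} = e_1·v_3 = -0.8528; r_{23} = e_2·v_3 = 0.9748.
u_3 = v_3 + 0.8528·e_1 − 0.9748·e_2 = (-1.4516, 2.7419, 1.0968, 2.5484).
‖u_3‖ = 4.1620, so e_3 = (-0.3488, 0.6588, 0.2635, 0.6123).
Qᵀb = (1.0660, 0.2708, -2.9685).
Back-substitute: x_3 = -2.9685/4.1620 = -0.7132.
x_2 = (0.2708 − 0.9748·(-0.7132))/6.7150 = 0.1439.
x_1 = (1.0660 + 1.7056·0.1439 + 0.8528·(-0.7132))/4.6904 = 0.1499.

x = (0.1499, 0.1439, -0.7132)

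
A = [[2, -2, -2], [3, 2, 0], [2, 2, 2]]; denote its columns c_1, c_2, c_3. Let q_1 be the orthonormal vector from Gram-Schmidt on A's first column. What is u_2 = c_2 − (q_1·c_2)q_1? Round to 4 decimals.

u_2 = (-2.7059, 0.9412, 1.2941)

c_1 = (2, 3, 2); ‖c_1‖ = 4.1231, so q_1 = (0.4851, 0.7276, 0.4851).
q_1·c_2 = 0.4851·(-2) + 0.7276·2 + 0.4851·2 = 1.4552.
u_2 = c_2 − 1.4552·q_1 = (-2.7059, 0.9412, 1.2941).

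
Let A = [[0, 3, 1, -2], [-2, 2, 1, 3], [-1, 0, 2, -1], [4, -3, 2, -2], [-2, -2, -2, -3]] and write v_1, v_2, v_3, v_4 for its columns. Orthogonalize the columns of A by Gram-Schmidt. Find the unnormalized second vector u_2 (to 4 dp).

u_2 = (3.0000, 1.0400, -0.4800, -1.0800, -2.9600)

q_1 = v_1/‖v_1‖ = (0, -2, -1, 4, -2)/5.0000 = (0.0000, -0.4000, -0.2000, 0.8000, -0.4000).
r_{12} = q_1·v_2 = -2.4000.
u_2 = v_2 + 2.4000·q_1 = (3.0000, 1.0400, -0.4800, -1.0800, -2.9600).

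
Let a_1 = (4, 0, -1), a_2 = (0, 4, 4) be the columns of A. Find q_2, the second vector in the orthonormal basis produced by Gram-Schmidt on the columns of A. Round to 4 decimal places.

q_2 = (0.1689, 0.7177, 0.6755)

q_1 = a_1/‖a_1‖ = (4, 0, -1)/4.1231 = (0.9701, 0.0000, -0.2425).
r_{12} = q_1·a_2 = -0.9701.
u_2 = a_2 + 0.9701·q_1 = (0.9412, 4.0000, 3.7647).
‖u_2‖ = 5.5730, so q_2 = (0.1689, 0.7177, 0.6755).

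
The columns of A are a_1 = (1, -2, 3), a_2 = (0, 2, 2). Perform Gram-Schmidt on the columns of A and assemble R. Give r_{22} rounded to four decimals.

r_{22} = 2.7775

a_1 = (1, -2, 3); ‖a_1‖ = 3.7417, so e_1 = (0.2673, -0.5345, 0.8018).
e_1·a_2 = 0.2673·0 + (-0.5345)·2 + 0.8018·2 = 0.5345.
u_2 = a_2 − 0.5345·e_1 = (-0.1429, 2.2857, 1.5714).
r_{22} = ‖u_2‖ = 2.7775.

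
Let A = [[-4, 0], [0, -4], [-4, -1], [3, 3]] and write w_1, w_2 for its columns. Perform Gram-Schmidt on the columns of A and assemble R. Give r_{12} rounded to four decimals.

q_1 = w_1/‖w_1‖ = (-4, 0, -4, 3)/6.4031 = (-0.6247, 0.0000, -0.6247, 0.4685).
r_{12} = q_1·w_2 = 2.0303.

r_{12} = 2.0303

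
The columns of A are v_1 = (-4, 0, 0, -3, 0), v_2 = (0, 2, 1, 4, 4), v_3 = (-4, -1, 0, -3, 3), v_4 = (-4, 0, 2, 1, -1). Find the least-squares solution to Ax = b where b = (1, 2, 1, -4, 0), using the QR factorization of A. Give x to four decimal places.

x = (1.6944, 0.2634, -0.7504, -0.9568)

v_1 = (-4, 0, 0, -3, 0); ‖v_1‖ = 5.0000, so q_1 = (-0.8000, 0.0000, 0.0000, -0.6000, 0.0000).
q_1·v_2 = (-0.8000)·0 + 0.0000·2 + 0.0000·1 + (-0.6000)·4 + 0.0000·4 = -2.4000.
u_2 = v_2 + 2.4000·q_1 = (-1.9200, 2.0000, 1.0000, 2.5600, 4.0000).
‖u_2‖ = 5.5893, so q_2 = (-0.3435, 0.3578, 0.1789, 0.4580, 0.7157).
q_1·v_3 = (-0.8000)·(-4) + 0.0000·(-1) + 0.0000·0 + (-0.6000)·(-3) + 0.0000·3 = 5.0000; q_2·v_3 = (-0.3435)·(-4) + 0.3578·(-1) + 0.1789·0 + 0.4580·(-3) + 0.7157·3 = 1.7891.
u_3 = v_3 − 5.0000·q_1 − 1.7891·q_2 = (0.6146, -1.6402, -0.3201, -0.8195, 1.7196).
‖u_3‖ = 2.6075, so q_3 = (0.2357, -0.6290, -0.1228, -0.3143, 0.6595).
q_1·v_4 = (-0.8000)·(-4) + 0.0000·0 + 0.0000·2 + (-0.6000)·1 + 0.0000·(-1) = 2.6000; q_2·v_4 = (-0.3435)·(-4) + 0.3578·0 + 0.1789·2 + 0.4580·1 + 0.7157·(-1) = 1.4743; q_3·v_4 = 0.2357·(-4) + (-0.6290)·0 + (-0.1228)·2 + (-0.3143)·1 + 0.6595·(-1) = -2.1621.
u_4 = v_4 − 2.6000·q_1 − 1.4743·q_2 + 2.1621·q_3 = (-0.9040, -1.8876, 1.4708, 1.2053, -0.6292).
‖u_4‖ = 2.8969, so q_4 = (-0.3120, -0.6516, 0.5077, 0.4161, -0.2172).
Qᵀb = (1.6000, -1.2810, 0.1120, -2.7717).
Back-substitute: x_4 = -2.7717/2.8969 = -0.9568.
x_3 = (0.1120 + 2.1621·(-0.9568))/2.6075 = -0.7504.
x_2 = (-1.2810 − 1.7891·(-0.7504) − 1.4743·(-0.9568))/5.5893 = 0.2634.
x_1 = (1.6000 + 2.4000·0.2634 − 5.0000·(-0.7504) − 2.6000·(-0.9568))/5.0000 = 1.6944.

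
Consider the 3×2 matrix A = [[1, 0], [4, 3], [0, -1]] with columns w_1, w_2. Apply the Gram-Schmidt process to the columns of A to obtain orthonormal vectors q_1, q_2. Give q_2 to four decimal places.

q_2 = (-0.5708, 0.1427, -0.8086)

q_1 = w_1/‖w_1‖ = (1, 4, 0)/4.1231 = (0.2425, 0.9701, 0.0000).
r_{12} = q_1·w_2 = 2.9104.
u_2 = w_2 − 2.9104·q_1 = (-0.7059, 0.1765, -1.0000).
‖u_2‖ = 1.2367, so q_2 = (-0.5708, 0.1427, -0.8086).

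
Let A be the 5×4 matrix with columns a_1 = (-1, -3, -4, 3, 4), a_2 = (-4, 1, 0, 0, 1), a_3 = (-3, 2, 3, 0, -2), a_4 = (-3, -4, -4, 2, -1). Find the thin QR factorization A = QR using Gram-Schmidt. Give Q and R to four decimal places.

a_1 = (-1, -3, -4, 3, 4); ‖a_1‖ = 7.1414, so q_1 = (-0.1400, -0.4201, -0.5601, 0.4201, 0.5601).
q_1·a_2 = (-0.1400)·(-4) + (-0.4201)·1 + (-0.5601)·0 + 0.4201·0 + 0.5601·1 = 0.7001.
u_2 = a_2 − 0.7001·q_1 = (-3.9020, 1.2941, 0.3922, -0.2941, 0.6078).
‖u_2‖ = 4.1845, so q_2 = (-0.9325, 0.3093, 0.0937, -0.0703, 0.1453).
q_1·a_3 = (-0.1400)·(-3) + (-0.4201)·2 + (-0.5601)·3 + 0.4201·0 + 0.5601·(-2) = -3.2206; q_2·a_3 = (-0.9325)·(-3) + 0.3093·2 + 0.0937·3 + (-0.0703)·0 + 0.1453·(-2) = 3.4066.
u_3 = a_3 + 3.2206·q_1 − 3.4066·q_2 = (-0.2744, -0.4065, 0.8768, 1.5924, -0.6909).
‖u_3‖ = 2.0056, so q_3 = (-0.1368, -0.2027, 0.4372, 0.7940, -0.3445).
q_1·a_4 = (-0.1400)·(-3) + (-0.4201)·(-4) + (-0.5601)·(-4) + 0.4201·2 + 0.5601·(-1) = 4.6209; q_2·a_4 = (-0.9325)·(-3) + 0.3093·(-4) + 0.0937·(-4) + (-0.0703)·2 + 0.1453·(-1) = 0.8997; q_3·a_4 = (-0.1368)·(-3) + (-0.2027)·(-4) + 0.4372·(-4) + 0.7940·2 + (-0.3445)·(-1) = 1.4048.
u_4 = a_4 − 4.6209·q_1 − 0.8997·q_2 − 1.4048·q_3 = (-1.3218, -2.0523, -2.1102, -0.9933, -3.2350).
‖u_4‖ = 4.6759, so q_4 = (-0.2827, -0.4389, -0.4513, -0.2124, -0.6918).

Q = [[-0.1400, -0.9325, -0.1368, -0.2827], [-0.4201, 0.3093, -0.2027, -0.4389], [-0.5601, 0.0937, 0.4372, -0.4513], [0.4201, -0.0703, 0.7940, -0.2124], [0.5601, 0.1453, -0.3445, -0.6918]], R = [[7.1414, 0.7001, -3.2206, 4.6209], [0.0000, 4.1845, 3.4066, 0.8997], [0.0000, 0.0000, 2.0056, 1.4048], [0.0000, 0.0000, 0.0000, 4.6759]]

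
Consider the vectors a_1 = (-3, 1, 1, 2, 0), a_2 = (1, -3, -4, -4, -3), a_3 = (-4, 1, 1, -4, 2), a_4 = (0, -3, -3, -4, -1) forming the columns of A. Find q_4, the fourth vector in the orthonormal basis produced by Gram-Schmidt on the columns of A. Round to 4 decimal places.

a_1 = (-3, 1, 1, 2, 0); ‖a_1‖ = 3.8730, so q_1 = (-0.7746, 0.2582, 0.2582, 0.5164, 0.0000).
q_1·a_2 = (-0.7746)·1 + 0.2582·(-3) + 0.2582·(-4) + 0.5164·(-4) + 0.0000·(-3) = -4.6476.
u_2 = a_2 + 4.6476·q_1 = (-2.6000, -1.8000, -2.8000, -1.6000, -3.0000).
‖u_2‖ = 5.4222, so q_2 = (-0.4795, -0.3320, -0.5164, -0.2951, -0.5533).
q_1·a_3 = (-0.7746)·(-4) + 0.2582·1 + 0.2582·1 + 0.5164·(-4) + 0.0000·2 = 1.5492; q_2·a_3 = (-0.4795)·(-4) + (-0.3320)·1 + (-0.5164)·1 + (-0.2951)·(-4) + (-0.5533)·2 = 1.1435.
u_3 = a_3 − 1.5492·q_1 − 1.1435·q_2 = (-2.2517, 0.9796, 1.1905, -4.4626, 2.6327).
‖u_3‖ = 5.8560, so q_3 = (-0.3845, 0.1673, 0.2033, -0.7621, 0.4496).
q_1·a_4 = (-0.7746)·0 + 0.2582·(-3) + 0.2582·(-3) + 0.5164·(-4) + 0.0000·(-1) = -3.6148; q_2·a_4 = (-0.4795)·0 + (-0.3320)·(-3) + (-0.5164)·(-3) + (-0.2951)·(-4) + (-0.5533)·(-1) = 4.2787; q_3·a_4 = (-0.3845)·0 + 0.1673·(-3) + 0.2033·(-3) + (-0.7621)·(-4) + 0.4496·(-1) = 1.4869.
u_4 = a_4 + 3.6148·q_1 − 4.2787·q_2 − 1.4869·q_3 = (-0.1766, -0.8950, -0.1594, 0.2624, 0.6989).
‖u_4‖ = 1.1895, so q_4 = (-0.1484, -0.7524, -0.1340, 0.2206, 0.5875).

q_4 = (-0.1484, -0.7524, -0.1340, 0.2206, 0.5875)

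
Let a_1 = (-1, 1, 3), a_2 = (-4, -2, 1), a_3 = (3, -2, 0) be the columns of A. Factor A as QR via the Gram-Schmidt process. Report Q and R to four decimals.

Q = [[-0.3015, -0.8193, 0.4877], [0.3015, -0.5672, -0.7664], [0.9045, -0.0840, 0.4180]], R = [[3.3166, 1.5076, -1.5076], [0.0000, 4.3275, -1.3235], [0.0000, 0.0000, 2.9960]]

e_1 = a_1/‖a_1‖ = (-1, 1, 3)/3.3166 = (-0.3015, 0.3015, 0.9045).
r_{12} = e_1·a_2 = 1.5076.
u_2 = a_2 − 1.5076·e_1 = (-3.5455, -2.4545, -0.3636).
‖u_2‖ = 4.3275, so e_2 = (-0.8193, -0.5672, -0.0840).
r_{13} = e_1·a_3 = -1.5076; r_{23} = e_2·a_3 = -1.3235.
u_3 = a_3 + 1.5076·e_1 + 1.3235·e_2 = (1.4612, -2.2961, 1.2524).
‖u_3‖ = 2.9960, so e_3 = (0.4877, -0.7664, 0.4180).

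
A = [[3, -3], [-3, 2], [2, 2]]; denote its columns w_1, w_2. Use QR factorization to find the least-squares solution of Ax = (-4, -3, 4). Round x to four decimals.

x = (0.9447, 1.4348)

w_1 = (3, -3, 2); ‖w_1‖ = 4.6904, so q_1 = (0.6396, -0.6396, 0.4264).
q_1·w_2 = 0.6396·(-3) + (-0.6396)·2 + 0.4264·2 = -2.3452.
u_2 = w_2 + 2.3452·q_1 = (-1.5000, 0.5000, 3.0000).
‖u_2‖ = 3.3912, so q_2 = (-0.4423, 0.1474, 0.8847).
Qᵀb = (1.0660, 4.8656).
Back-substitute: x_2 = 4.8656/3.3912 = 1.4348.
x_1 = (1.0660 + 2.3452·1.4348)/4.6904 = 0.9447.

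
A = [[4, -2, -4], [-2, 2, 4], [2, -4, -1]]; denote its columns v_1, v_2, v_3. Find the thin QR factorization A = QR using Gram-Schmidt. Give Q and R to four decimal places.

Q = [[0.8165, 0.4924, 0.3015], [-0.4082, 0.1231, 0.9045], [0.4082, -0.8616, 0.3015]], R = [[4.8990, -4.0825, -5.3072], [0.0000, 2.7080, -0.6155], [0.0000, 0.0000, 2.1106]]

e_1 = v_1/‖v_1‖ = (4, -2, 2)/4.8990 = (0.8165, -0.4082, 0.4082).
r_{12} = e_1·v_2 = -4.0825.
u_2 = v_2 + 4.0825·e_1 = (1.3333, 0.3333, -2.3333).
‖u_2‖ = 2.7080, so e_2 = (0.4924, 0.1231, -0.8616).
r_{13} = e_1·v_3 = -5.3072; r_{23} = e_2·v_3 = -0.6155.
u_3 = v_3 + 5.3072·e_1 + 0.6155·e_2 = (0.6364, 1.9091, 0.6364).
‖u_3‖ = 2.1106, so e_3 = (0.3015, 0.9045, 0.3015).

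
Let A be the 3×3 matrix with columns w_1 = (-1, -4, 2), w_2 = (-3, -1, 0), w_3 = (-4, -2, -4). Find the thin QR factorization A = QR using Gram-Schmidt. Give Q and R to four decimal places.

Q = [[-0.2182, -0.9631, 0.1576], [-0.8729, 0.1204, -0.4729], [0.4364, -0.2408, -0.8669]], R = [[4.5826, 1.5275, 0.8729], [0.0000, 2.7689, 4.5747], [0.0000, 0.0000, 3.7829]]

e_1 = w_1/‖w_1‖ = (-1, -4, 2)/4.5826 = (-0.2182, -0.8729, 0.4364).
r_{12} = e_1·w_2 = 1.5275.
u_2 = w_2 − 1.5275·e_1 = (-2.6667, 0.3333, -0.6667).
‖u_2‖ = 2.7689, so e_2 = (-0.9631, 0.1204, -0.2408).
r_{13} = e_1·w_3 = 0.8729; r_{23} = e_2·w_3 = 4.5747.
u_3 = w_3 − 0.8729·e_1 − 4.5747·e_2 = (0.5963, -1.7888, -3.2795).
‖u_3‖ = 3.7829, so e_3 = (0.1576, -0.4729, -0.8669).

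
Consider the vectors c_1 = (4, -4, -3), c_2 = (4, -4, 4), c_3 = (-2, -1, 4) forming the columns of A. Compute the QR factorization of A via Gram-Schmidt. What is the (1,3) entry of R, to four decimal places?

r_{13} = -2.4988

c_1 = (4, -4, -3); ‖c_1‖ = 6.4031, so q_1 = (0.6247, -0.6247, -0.4685).
r_{13} = q_1·c_3 = -2.4988.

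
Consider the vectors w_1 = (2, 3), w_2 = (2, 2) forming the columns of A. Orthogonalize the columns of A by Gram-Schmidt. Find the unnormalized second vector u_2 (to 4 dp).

w_1 = (2, 3); ‖w_1‖ = 3.6056, so q_1 = (0.5547, 0.8321).
q_1·w_2 = 0.5547·2 + 0.8321·2 = 2.7735.
u_2 = w_2 − 2.7735·q_1 = (0.4615, -0.3077).

u_2 = (0.4615, -0.3077)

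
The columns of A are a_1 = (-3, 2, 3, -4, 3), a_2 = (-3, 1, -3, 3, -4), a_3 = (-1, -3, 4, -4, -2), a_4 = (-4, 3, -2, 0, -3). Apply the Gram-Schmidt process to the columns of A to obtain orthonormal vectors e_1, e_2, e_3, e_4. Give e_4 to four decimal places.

e_1 = a_1/‖a_1‖ = (-3, 2, 3, -4, 3)/6.8557 = (-0.4376, 0.2917, 0.4376, -0.5835, 0.4376).
r_{12} = e_1·a_2 = -3.2090.
u_2 = a_2 + 3.2090·e_1 = (-4.4043, 1.9362, -1.5957, 1.1277, -2.5957).
‖u_2‖ = 5.8054, so e_2 = (-0.7587, 0.3335, -0.2749, 0.1942, -0.4471).
r_{13} = e_1·a_3 = 2.7714; r_{23} = e_2·a_3 = -1.2241.
u_3 = a_3 − 2.7714·e_1 + 1.2241·e_2 = (-0.7159, -3.4003, 2.4508, -2.1452, -3.7601).
‖u_3‖ = 6.0680, so e_3 = (-0.1180, -0.5604, 0.4039, -0.3535, -0.6197).
r_{14} = e_1·a_4 = 0.4376; r_{24} = e_2·a_4 = 5.9263; r_{34} = e_3·a_4 = -0.1579.
u_4 = a_4 − 0.4376·e_1 − 5.9263·e_2 + 0.1579·e_3 = (0.6689, 0.8073, -0.4987, -0.9517, -0.6395).
‖u_4‖ = 1.6317, so e_4 = (0.4099, 0.4948, -0.3056, -0.5832, -0.3919).

e_4 = (0.4099, 0.4948, -0.3056, -0.5832, -0.3919)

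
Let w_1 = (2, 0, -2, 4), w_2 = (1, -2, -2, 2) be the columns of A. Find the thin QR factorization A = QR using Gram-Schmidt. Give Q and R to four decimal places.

Q = [[0.4082, -0.0758], [0.0000, -0.9097], [-0.4082, -0.3790], [0.8165, -0.1516]], R = [[4.8990, 2.8577], [0.0000, 2.1985]]

e_1 = w_1/‖w_1‖ = (2, 0, -2, 4)/4.8990 = (0.4082, 0.0000, -0.4082, 0.8165).
r_{12} = e_1·w_2 = 2.8577.
u_2 = w_2 − 2.8577·e_1 = (-0.1667, -2.0000, -0.8333, -0.3333).
‖u_2‖ = 2.1985, so e_2 = (-0.0758, -0.9097, -0.3790, -0.1516).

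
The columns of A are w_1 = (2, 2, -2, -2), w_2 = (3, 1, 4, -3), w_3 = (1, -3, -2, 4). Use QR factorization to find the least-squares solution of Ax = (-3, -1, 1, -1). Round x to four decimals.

x = (-0.6778, -0.3022, -0.5822)

w_1 = (2, 2, -2, -2); ‖w_1‖ = 4.0000, so q_1 = (0.5000, 0.5000, -0.5000, -0.5000).
q_1·w_2 = 0.5000·3 + 0.5000·1 + (-0.5000)·4 + (-0.5000)·(-3) = 1.5000.
u_2 = w_2 − 1.5000·q_1 = (2.2500, 0.2500, 4.7500, -2.2500).
‖u_2‖ = 5.7228, so q_2 = (0.3932, 0.0437, 0.8300, -0.3932).
q_1·w_3 = 0.5000·1 + 0.5000·(-3) + (-0.5000)·(-2) + (-0.5000)·4 = -2.0000; q_2·w_3 = 0.3932·1 + 0.0437·(-3) + 0.8300·(-2) + (-0.3932)·4 = -2.9706.
u_3 = w_3 + 2.0000·q_1 + 2.9706·q_2 = (3.1679, -1.8702, -0.5344, 1.8321).
‖u_3‖ = 4.1443, so q_3 = (0.7644, -0.4513, -0.1289, 0.4421).
Qᵀb = (-2.0000, 0.0000, -2.4129).
Back-substitute: x_3 = -2.4129/4.1443 = -0.5822.
x_2 = (0.0000 + 2.9706·(-0.5822))/5.7228 = -0.3022.
x_1 = (-2.0000 − 1.5000·(-0.3022) + 2.0000·(-0.5822))/4.0000 = -0.6778.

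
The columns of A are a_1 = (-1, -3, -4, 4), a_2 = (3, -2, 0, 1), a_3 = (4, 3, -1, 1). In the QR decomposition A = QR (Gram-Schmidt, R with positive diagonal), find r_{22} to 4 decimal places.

r_{22} = 3.5824

e_1 = a_1/‖a_1‖ = (-1, -3, -4, 4)/6.4807 = (-0.1543, -0.4629, -0.6172, 0.6172).
r_{12} = e_1·a_2 = 1.0801.
u_2 = a_2 − 1.0801·e_1 = (3.1667, -1.5000, 0.6667, 0.3333).
r_{22} = ‖u_2‖ = 3.5824.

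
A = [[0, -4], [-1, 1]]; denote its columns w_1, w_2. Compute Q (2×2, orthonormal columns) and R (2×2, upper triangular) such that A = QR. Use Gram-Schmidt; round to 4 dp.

w_1 = (0, -1); ‖w_1‖ = 1.0000, so e_1 = (0.0000, -1.0000).
e_1·w_2 = 0.0000·(-4) + (-1.0000)·1 = -1.0000.
u_2 = w_2 + 1.0000·e_1 = (-4.0000, 0.0000).
‖u_2‖ = 4.0000, so e_2 = (-1.0000, 0.0000).

Q = [[0.0000, -1.0000], [-1.0000, 0.0000]], R = [[1.0000, -1.0000], [0.0000, 4.0000]]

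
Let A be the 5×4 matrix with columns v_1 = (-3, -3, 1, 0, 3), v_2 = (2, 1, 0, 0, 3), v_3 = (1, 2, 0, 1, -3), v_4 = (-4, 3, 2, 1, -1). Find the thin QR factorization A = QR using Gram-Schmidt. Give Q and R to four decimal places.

v_1 = (-3, -3, 1, 0, 3); ‖v_1‖ = 5.2915, so e_1 = (-0.5669, -0.5669, 0.1890, 0.0000, 0.5669).
e_1·v_2 = (-0.5669)·2 + (-0.5669)·1 + 0.1890·0 + 0.0000·0 + 0.5669·3 = 0.0000.
u_2 = v_2 + 0.0000·e_1 = (2.0000, 1.0000, 0.0000, 0.0000, 3.0000).
‖u_2‖ = 3.7417, so e_2 = (0.5345, 0.2673, 0.0000, 0.0000, 0.8018).
e_1·v_3 = (-0.5669)·1 + (-0.5669)·2 + 0.1890·0 + 0.0000·1 + 0.5669·(-3) = -3.4017; e_2·v_3 = 0.5345·1 + 0.2673·2 + 0.0000·0 + 0.0000·1 + 0.8018·(-3) = -1.3363.
u_3 = v_3 + 3.4017·e_1 + 1.3363·e_2 = (-0.2143, 0.4286, 0.6429, 1.0000, 0.0000).
‖u_3‖ = 1.2817, so e_3 = (-0.1672, 0.3344, 0.5016, 0.7802, 0.0000).
e_1·v_4 = (-0.5669)·(-4) + (-0.5669)·3 + 0.1890·2 + 0.0000·1 + 0.5669·(-1) = 0.3780; e_2·v_4 = 0.5345·(-4) + 0.2673·3 + 0.0000·2 + 0.0000·1 + 0.8018·(-1) = -2.1381; e_3·v_4 = (-0.1672)·(-4) + 0.3344·3 + 0.5016·2 + 0.7802·1 + 0.0000·(-1) = 3.4551.
u_4 = v_4 − 0.3780·e_1 + 2.1381·e_2 − 3.4551·e_3 = (-2.0652, 2.6304, 0.1957, -1.6957, 0.5000).
‖u_4‖ = 3.7879, so e_4 = (-0.5452, 0.6944, 0.0517, -0.4477, 0.1320).

Q = [[-0.5669, 0.5345, -0.1672, -0.5452], [-0.5669, 0.2673, 0.3344, 0.6944], [0.1890, 0.0000, 0.5016, 0.0517], [0.0000, 0.0000, 0.7802, -0.4477], [0.5669, 0.8018, 0.0000, 0.1320]], R = [[5.2915, 0.0000, -3.4017, 0.3780], [0.0000, 3.7417, -1.3363, -2.1381], [0.0000, 0.0000, 1.2817, 3.4551], [0.0000, 0.0000, 0.0000, 3.7879]]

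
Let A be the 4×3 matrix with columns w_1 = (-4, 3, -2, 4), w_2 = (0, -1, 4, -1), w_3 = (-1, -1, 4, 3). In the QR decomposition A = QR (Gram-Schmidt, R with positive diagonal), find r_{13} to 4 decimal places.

e_1 = w_1/‖w_1‖ = (-4, 3, -2, 4)/6.7082 = (-0.5963, 0.4472, -0.2981, 0.5963).
r_{13} = e_1·w_3 = 0.7454.

r_{13} = 0.7454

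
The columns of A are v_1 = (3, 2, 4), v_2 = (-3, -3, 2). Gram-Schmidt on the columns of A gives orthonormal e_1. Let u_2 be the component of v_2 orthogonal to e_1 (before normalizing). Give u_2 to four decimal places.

v_1 = (3, 2, 4); ‖v_1‖ = 5.3852, so e_1 = (0.5571, 0.3714, 0.7428).
e_1·v_2 = 0.5571·(-3) + 0.3714·(-3) + 0.7428·2 = -1.2999.
u_2 = v_2 + 1.2999·e_1 = (-2.2759, -2.5172, 2.9655).

u_2 = (-2.2759, -2.5172, 2.9655)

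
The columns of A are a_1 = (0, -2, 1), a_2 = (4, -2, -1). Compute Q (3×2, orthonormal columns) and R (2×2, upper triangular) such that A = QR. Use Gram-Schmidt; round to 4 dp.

e_1 = a_1/‖a_1‖ = (0, -2, 1)/2.2361 = (0.0000, -0.8944, 0.4472).
r_{12} = e_1·a_2 = 1.3416.
u_2 = a_2 − 1.3416·e_1 = (4.0000, -0.8000, -1.6000).
‖u_2‖ = 4.3818, so e_2 = (0.9129, -0.1826, -0.3651).

Q = [[0.0000, 0.9129], [-0.8944, -0.1826], [0.4472, -0.3651]], R = [[2.2361, 1.3416], [0.0000, 4.3818]]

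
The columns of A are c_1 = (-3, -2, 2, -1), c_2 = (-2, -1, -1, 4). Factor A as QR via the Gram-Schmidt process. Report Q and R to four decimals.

Q = [[-0.7071, -0.3571], [-0.4714, -0.1667], [0.4714, -0.2619], [-0.2357, 0.8810]], R = [[4.2426, 0.4714], [0.0000, 4.6667]]

q_1 = c_1/‖c_1‖ = (-3, -2, 2, -1)/4.2426 = (-0.7071, -0.4714, 0.4714, -0.2357).
r_{12} = q_1·c_2 = 0.4714.
u_2 = c_2 − 0.4714·q_1 = (-1.6667, -0.7778, -1.2222, 4.1111).
‖u_2‖ = 4.6667, so q_2 = (-0.3571, -0.1667, -0.2619, 0.8810).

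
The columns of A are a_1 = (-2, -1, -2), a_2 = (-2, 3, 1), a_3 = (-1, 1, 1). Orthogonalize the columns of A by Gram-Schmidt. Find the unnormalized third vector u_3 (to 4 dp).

u_3 = (-0.2800, -0.3360, 0.4480)

q_1 = a_1/‖a_1‖ = (-2, -1, -2)/3.0000 = (-0.6667, -0.3333, -0.6667).
r_{12} = q_1·a_2 = -0.3333.
u_2 = a_2 + 0.3333·q_1 = (-2.2222, 2.8889, 0.7778).
‖u_2‖ = 3.7268, so q_2 = (-0.5963, 0.7752, 0.2087).
r_{13} = q_1·a_3 = -0.3333; r_{23} = q_2·a_3 = 1.5802.
u_3 = a_3 + 0.3333·q_1 − 1.5802·q_2 = (-0.2800, -0.3360, 0.4480).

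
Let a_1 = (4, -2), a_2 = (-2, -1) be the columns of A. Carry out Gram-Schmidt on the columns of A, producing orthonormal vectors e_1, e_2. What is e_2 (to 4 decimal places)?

e_2 = (-0.4472, -0.8944)

e_1 = a_1/‖a_1‖ = (4, -2)/4.4721 = (0.8944, -0.4472).
r_{12} = e_1·a_2 = -1.3416.
u_2 = a_2 + 1.3416·e_1 = (-0.8000, -1.6000).
‖u_2‖ = 1.7889, so e_2 = (-0.4472, -0.8944).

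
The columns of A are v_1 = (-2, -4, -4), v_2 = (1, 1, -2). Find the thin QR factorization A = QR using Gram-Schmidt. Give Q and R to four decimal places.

v_1 = (-2, -4, -4); ‖v_1‖ = 6.0000, so q_1 = (-0.3333, -0.6667, -0.6667).
q_1·v_2 = (-0.3333)·1 + (-0.6667)·1 + (-0.6667)·(-2) = 0.3333.
u_2 = v_2 − 0.3333·q_1 = (1.1111, 1.2222, -1.7778).
‖u_2‖ = 2.4267, so q_2 = (0.4579, 0.5037, -0.7326).

Q = [[-0.3333, 0.4579], [-0.6667, 0.5037], [-0.6667, -0.7326]], R = [[6.0000, 0.3333], [0.0000, 2.4267]]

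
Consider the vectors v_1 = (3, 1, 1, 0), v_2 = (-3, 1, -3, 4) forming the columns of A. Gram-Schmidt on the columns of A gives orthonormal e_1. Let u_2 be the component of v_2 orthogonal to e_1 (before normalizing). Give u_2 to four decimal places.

u_2 = (0.0000, 2.0000, -2.0000, 4.0000)

e_1 = v_1/‖v_1‖ = (3, 1, 1, 0)/3.3166 = (0.9045, 0.3015, 0.3015, 0.0000).
r_{12} = e_1·v_2 = -3.3166.
u_2 = v_2 + 3.3166·e_1 = (0.0000, 2.0000, -2.0000, 4.0000).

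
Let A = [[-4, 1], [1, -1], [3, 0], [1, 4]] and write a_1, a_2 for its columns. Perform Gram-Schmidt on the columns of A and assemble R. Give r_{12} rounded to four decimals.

r_{12} = -0.1925

a_1 = (-4, 1, 3, 1); ‖a_1‖ = 5.1962, so q_1 = (-0.7698, 0.1925, 0.5774, 0.1925).
r_{12} = q_1·a_2 = -0.1925.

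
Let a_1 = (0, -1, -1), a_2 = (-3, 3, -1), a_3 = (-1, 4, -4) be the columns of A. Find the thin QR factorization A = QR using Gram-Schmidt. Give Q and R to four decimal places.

Q = [[0.0000, -0.7276, 0.6860], [-0.7071, 0.4851, 0.5145], [-0.7071, -0.4851, -0.5145]], R = [[1.4142, -1.4142, 0.0000], [0.0000, 4.1231, 4.6082], [0.0000, 0.0000, 3.4300]]

a_1 = (0, -1, -1); ‖a_1‖ = 1.4142, so q_1 = (0.0000, -0.7071, -0.7071).
q_1·a_2 = 0.0000·(-3) + (-0.7071)·3 + (-0.7071)·(-1) = -1.4142.
u_2 = a_2 + 1.4142·q_1 = (-3.0000, 2.0000, -2.0000).
‖u_2‖ = 4.1231, so q_2 = (-0.7276, 0.4851, -0.4851).
q_1·a_3 = 0.0000·(-1) + (-0.7071)·4 + (-0.7071)·(-4) = 0.0000; q_2·a_3 = (-0.7276)·(-1) + 0.4851·4 + (-0.4851)·(-4) = 4.6082.
u_3 = a_3 + 0.0000·q_1 − 4.6082·q_2 = (2.3529, 1.7647, -1.7647).
‖u_3‖ = 3.4300, so q_3 = (0.6860, 0.5145, -0.5145).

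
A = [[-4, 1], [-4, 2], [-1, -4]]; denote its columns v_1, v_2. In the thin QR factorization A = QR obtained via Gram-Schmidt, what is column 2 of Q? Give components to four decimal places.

v_1 = (-4, -4, -1); ‖v_1‖ = 5.7446, so q_1 = (-0.6963, -0.6963, -0.1741).
q_1·v_2 = (-0.6963)·1 + (-0.6963)·2 + (-0.1741)·(-4) = -1.3926.
u_2 = v_2 + 1.3926·q_1 = (0.0303, 1.0303, -4.2424).
‖u_2‖ = 4.3658, so q_2 = (0.0069, 0.2360, -0.9717).

q_2 = (0.0069, 0.2360, -0.9717)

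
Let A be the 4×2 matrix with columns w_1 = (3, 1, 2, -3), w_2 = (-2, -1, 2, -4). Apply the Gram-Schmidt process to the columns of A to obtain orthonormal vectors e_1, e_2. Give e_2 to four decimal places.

e_2 = (-0.6849, -0.3002, 0.2627, -0.6098)

w_1 = (3, 1, 2, -3); ‖w_1‖ = 4.7958, so e_1 = (0.6255, 0.2085, 0.4170, -0.6255).
e_1·w_2 = 0.6255·(-2) + 0.2085·(-1) + 0.4170·2 + (-0.6255)·(-4) = 1.8766.
u_2 = w_2 − 1.8766·e_1 = (-3.1739, -1.3913, 1.2174, -2.8261).
‖u_2‖ = 4.6345, so e_2 = (-0.6849, -0.3002, 0.2627, -0.6098).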